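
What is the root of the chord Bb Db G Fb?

The distinct letter names are Bb, Db, G, Fb. Arranged as a stack of thirds they read G–Bb–Db–Fb, so G is the root (a G diminished seventh chord).

G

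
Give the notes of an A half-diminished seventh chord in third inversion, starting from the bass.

G, A, C, Eb

Spelling A half-diminished seventh: A–C–Eb–G. In third inversion the seventh is bass, giving G, A, C, Eb from the bottom.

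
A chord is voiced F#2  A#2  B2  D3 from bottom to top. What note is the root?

B

The distinct letter names are F#, A#, B, D. Arranged as a stack of thirds they read B–D–F#–A#, so B is the root (a B minor-major seventh chord).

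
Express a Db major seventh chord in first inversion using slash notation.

Dbmaj7/F

First inversion of Db major seventh has the third (F) in the bass. As a slash chord: Dbmaj7/F.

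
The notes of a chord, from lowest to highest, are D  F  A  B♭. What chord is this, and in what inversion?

Bb major seventh, first inversion

The pitch classes D, F, A, Bb arrange in thirds as Bb–D–F–A: a Bb major seventh chord.
D is the third of Bb major seventh; third in the bass means first inversion (figured bass 6/5).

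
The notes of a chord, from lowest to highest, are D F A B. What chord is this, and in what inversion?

The pitch classes D, F, A, B arrange in thirds as B–D–F–A: a B half-diminished seventh chord.
D is the third of B half-diminished seventh; third in the bass means first inversion (figured bass 6/5).

B half-diminished seventh, first inversion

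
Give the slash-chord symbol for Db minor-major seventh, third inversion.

Third inversion of Db minor-major seventh has the seventh (C) in the bass. As a slash chord: Dbm(maj7)/C.

Dbm(maj7)/C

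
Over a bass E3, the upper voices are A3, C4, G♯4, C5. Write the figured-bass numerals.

The notes E, A, C, G# stack in thirds as A–C–E–G# — an A minor-major seventh chord. The bass E is the fifth, so this is second inversion: figured 4/3.

4/3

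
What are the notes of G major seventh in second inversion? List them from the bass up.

D, F#, G, B

The chord tones are G–B–D–F#. With the fifth (D) lowest for second inversion: D, F#, G, B.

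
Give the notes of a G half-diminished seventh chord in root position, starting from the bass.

G, Bb, Db, F

Spelling G half-diminished seventh: G–Bb–Db–F. In root position the root is bass, giving G, Bb, Db, F from the bottom.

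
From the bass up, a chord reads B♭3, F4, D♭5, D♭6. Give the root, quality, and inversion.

The distinct note names are Bb, F, Db. Stacked in thirds they read Bb–Db–F, which is a minor triad on Bb.
With the root (Bb) in the bass, the chord is in root position (figured bass 5/3).

Bb minor, root position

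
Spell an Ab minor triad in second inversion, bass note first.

Spelling Ab minor: Ab–Cb–Eb. In second inversion the fifth is bass, giving Eb, Ab, Cb from the bottom.

Eb, Ab, Cb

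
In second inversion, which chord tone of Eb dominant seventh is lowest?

Bb

The fifth of Eb dominant seventh (Eb–G–Bb–Db) is Bb; that is the bass in second inversion.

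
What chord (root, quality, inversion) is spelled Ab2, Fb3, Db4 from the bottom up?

Db minor, second inversion

Reducing to letter names: Ab, Fb, Db. These stack in thirds as Db–Fb–Ab — a Db minor triad.
Ab is the fifth of Db minor; fifth in the bass means second inversion (figured bass 6/4).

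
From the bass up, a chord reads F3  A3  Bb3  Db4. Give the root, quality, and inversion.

Reducing to letter names: F, A, Bb, Db. These stack in thirds as Bb–Db–F–A — a Bb minor-major seventh chord.
F is the fifth of Bb minor-major seventh; fifth in the bass means second inversion (figured bass 4/3).

Bb minor-major seventh, second inversion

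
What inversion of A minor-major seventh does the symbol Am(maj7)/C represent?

Am(maj7)/C means A minor-major seventh with C in the bass. C is the third of A minor-major seventh (A–C–E–G#), so this is first inversion.

first inversion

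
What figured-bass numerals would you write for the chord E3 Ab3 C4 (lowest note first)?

6/4

The notes E, Ab, C stack in thirds as Ab–C–E — an Ab augmented triad. The bass E is the fifth, so this is second inversion: figured 6/4.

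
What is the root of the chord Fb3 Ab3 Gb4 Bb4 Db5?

Gb

Fb, Ab, Gb, Bb, Db are the tones of a Gb dominant ninth chord (Gb–Bb–Db–Fb–Ab), making Gb the root.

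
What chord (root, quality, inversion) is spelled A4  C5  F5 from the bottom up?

F major, first inversion

The distinct note names are A, C, F. Stacked in thirds they read F–A–C, which is a major triad on F.
The lowest note is A, the third of the chord, so this is first inversion (figured bass 6).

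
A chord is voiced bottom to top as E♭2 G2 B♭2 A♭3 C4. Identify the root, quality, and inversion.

The pitch classes Eb, G, Bb, Ab, C arrange in thirds as Ab–C–Eb–G–Bb: an Ab major ninth chord.
Eb is the fifth of Ab major ninth; fifth in the bass means second inversion.

Ab major ninth, second inversion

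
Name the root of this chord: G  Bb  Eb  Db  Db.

G, Bb, Eb, Db are the tones of an Eb dominant seventh chord (Eb–G–Bb–Db), making Eb the root.

Eb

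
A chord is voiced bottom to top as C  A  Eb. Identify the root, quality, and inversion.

The distinct note names are C, A, Eb. Stacked in thirds they read A–C–Eb, which is a diminished triad on A.
C is the third of A diminished; third in the bass means first inversion (figured bass 6).

A diminished, first inversion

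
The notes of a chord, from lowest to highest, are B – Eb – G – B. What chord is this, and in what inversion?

Eb augmented, second inversion

The distinct note names are B, Eb, G. Stacked in thirds they read Eb–G–B, which is an augmented triad on Eb.
With the fifth (B) in the bass, the chord is in second inversion (figured bass 6/4).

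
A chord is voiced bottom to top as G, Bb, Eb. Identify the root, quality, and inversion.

The pitch classes G, Bb, Eb arrange in thirds as Eb–G–Bb: an Eb major triad.
The lowest note is G, the third of the chord, so this is first inversion (figured bass 6).

Eb major, first inversion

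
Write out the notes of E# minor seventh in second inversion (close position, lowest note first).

B#, D#, E#, G#

The chord tones are E#–G#–B#–D#. With the fifth (B#) lowest for second inversion: B#, D#, E#, G#.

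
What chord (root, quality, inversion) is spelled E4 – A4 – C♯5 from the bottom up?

A major, second inversion

The pitch classes E, A, C# arrange in thirds as A–C#–E: an A major triad.
With the fifth (E) in the bass, the chord is in second inversion (figured bass 6/4).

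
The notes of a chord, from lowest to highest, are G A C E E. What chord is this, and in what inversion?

The pitch classes G, A, C, E arrange in thirds as A–C–E–G: an A minor seventh chord.
The lowest note is G, the seventh of the chord, so this is third inversion (figured bass 4/2).

A minor seventh, third inversion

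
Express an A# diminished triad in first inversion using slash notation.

A#dim/C#

First inversion of A# diminished has the third (C#) in the bass. As a slash chord: A#dim/C#.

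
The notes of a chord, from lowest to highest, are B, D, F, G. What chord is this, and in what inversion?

G dominant seventh, first inversion

Reducing to letter names: B, D, F, G. These stack in thirds as G–B–D–F — a G dominant seventh chord.
The lowest note is B, the third of the chord, so this is first inversion (figured bass 6/5).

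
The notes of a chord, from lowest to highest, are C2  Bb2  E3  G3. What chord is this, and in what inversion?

C dominant seventh, root position

The distinct note names are C, Bb, E, G. Stacked in thirds they read C–E–G–Bb, which is a dominant seventh chord on C.
C is the root of C dominant seventh; root in the bass means root position (figured bass 7).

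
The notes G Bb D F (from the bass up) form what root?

G, Bb, D, F are the tones of a G minor seventh chord (G–Bb–D–F), making G the root.

G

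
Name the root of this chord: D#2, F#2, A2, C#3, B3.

Reordering D#, F#, A, C#, B into stacked thirds gives B–D#–F#–A–C#; the bottom of that stack, B, is the root.

B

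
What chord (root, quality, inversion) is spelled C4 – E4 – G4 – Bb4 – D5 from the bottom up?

The distinct note names are C, E, G, Bb, D. Stacked in thirds they read C–E–G–Bb–D, which is a dominant ninth chord on C.
C is the root of C dominant ninth; root in the bass means root position.

C dominant ninth, root position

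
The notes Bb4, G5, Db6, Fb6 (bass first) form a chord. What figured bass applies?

6/5

The notes Bb, G, Db, Fb stack in thirds as G–Bb–Db–Fb — a G diminished seventh chord. The bass Bb is the third, so this is first inversion: figured 6/5.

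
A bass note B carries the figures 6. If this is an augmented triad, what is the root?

The figures 6 mean the third of the chord is in the bass. If B is the third of an augmented triad, the root is G (chord tones G–B–D#).

G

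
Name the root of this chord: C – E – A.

A

Reordering C, E, A into stacked thirds gives A–C–E; the bottom of that stack, A, is the root.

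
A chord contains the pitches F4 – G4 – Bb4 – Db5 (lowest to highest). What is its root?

The distinct letter names are F, G, Bb, Db. Arranged as a stack of thirds they read G–Bb–Db–F, so G is the root (a G half-diminished seventh chord).

G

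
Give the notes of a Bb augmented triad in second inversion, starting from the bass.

Spelling Bb augmented: Bb–D–F#. In second inversion the fifth is bass, giving F#, Bb, D from the bottom.

F#, Bb, D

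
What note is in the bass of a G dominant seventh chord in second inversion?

D

In second inversion the fifth is lowest. For G dominant seventh (G–B–D–F) that is D.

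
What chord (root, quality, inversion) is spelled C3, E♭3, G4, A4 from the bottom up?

A half-diminished seventh, first inversion

The pitch classes C, Eb, G, A arrange in thirds as A–C–Eb–G: an A half-diminished seventh chord.
C is the third of A half-diminished seventh; third in the bass means first inversion (figured bass 6/5).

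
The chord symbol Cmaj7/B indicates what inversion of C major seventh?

Cmaj7/B means C major seventh with B in the bass. B is the seventh of C major seventh (C–E–G–B), so this is third inversion.

third inversion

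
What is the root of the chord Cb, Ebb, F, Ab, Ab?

F

Reordering Cb, Ebb, F, Ab into stacked thirds gives F–Ab–Cb–Ebb; the bottom of that stack, F, is the root.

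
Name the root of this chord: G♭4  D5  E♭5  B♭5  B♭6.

Gb, D, Eb, Bb are the tones of an Eb minor-major seventh chord (Eb–Gb–Bb–D), making Eb the root.

Eb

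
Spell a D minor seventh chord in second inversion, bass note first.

A, C, D, F

The chord tones are D–F–A–C. With the fifth (A) lowest for second inversion: A, C, D, F.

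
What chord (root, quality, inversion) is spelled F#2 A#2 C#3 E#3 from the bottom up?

Reducing to letter names: F#, A#, C#, E#. These stack in thirds as F#–A#–C#–E# — an F# major seventh chord.
F# is the root of F# major seventh; root in the bass means root position (figured bass 7).

F# major seventh, root position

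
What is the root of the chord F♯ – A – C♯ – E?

Reordering F#, A, C#, E into stacked thirds gives F#–A–C#–E; the bottom of that stack, F#, is the root.

F#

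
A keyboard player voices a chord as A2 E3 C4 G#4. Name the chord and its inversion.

Reducing to letter names: A, E, C, G#. These stack in thirds as A–C–E–G# — an A minor-major seventh chord.
A is the root of A minor-major seventh; root in the bass means root position (figured bass 7).

A minor-major seventh, root position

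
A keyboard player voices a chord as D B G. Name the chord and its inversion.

G major, second inversion

Reducing to letter names: D, B, G. These stack in thirds as G–B–D — a G major triad.
The lowest note is D, the fifth of the chord, so this is second inversion (figured bass 6/4).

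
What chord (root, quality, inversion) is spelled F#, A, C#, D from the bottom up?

The pitch classes F#, A, C#, D arrange in thirds as D–F#–A–C#: a D major seventh chord.
The lowest note is F#, the third of the chord, so this is first inversion (figured bass 6/5).

D major seventh, first inversion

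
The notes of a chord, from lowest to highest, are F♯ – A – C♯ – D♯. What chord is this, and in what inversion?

The distinct note names are F#, A, C#, D#. Stacked in thirds they read D#–F#–A–C#, which is a half-diminished seventh chord on D#.
With the third (F#) in the bass, the chord is in first inversion (figured bass 6/5).

D# half-diminished seventh, first inversion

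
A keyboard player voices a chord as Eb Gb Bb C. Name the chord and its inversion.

C half-diminished seventh, first inversion

Reducing to letter names: Eb, Gb, Bb, C. These stack in thirds as C–Eb–Gb–Bb — a C half-diminished seventh chord.
With the third (Eb) in the bass, the chord is in first inversion (figured bass 6/5).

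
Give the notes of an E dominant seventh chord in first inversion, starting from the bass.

The chord tones are E–G#–B–D. With the third (G#) lowest for first inversion: G#, B, D, E.

G#, B, D, E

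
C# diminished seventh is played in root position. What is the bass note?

C# diminished seventh is C#–E–G–Bb. Root position places the root in the bass: C#.

C#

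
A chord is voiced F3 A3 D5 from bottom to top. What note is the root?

The distinct letter names are F, A, D. Arranged as a stack of thirds they read D–F–A, so D is the root (a D minor triad).

D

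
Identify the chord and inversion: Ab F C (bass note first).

F minor, first inversion

Reducing to letter names: Ab, F, C. These stack in thirds as F–Ab–C — an F minor triad.
With the third (Ab) in the bass, the chord is in first inversion (figured bass 6).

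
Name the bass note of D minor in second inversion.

The fifth of D minor (D–F–A) is A; that is the bass in second inversion.

A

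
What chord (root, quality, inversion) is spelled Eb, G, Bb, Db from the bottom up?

Reducing to letter names: Eb, G, Bb, Db. These stack in thirds as Eb–G–Bb–Db — an Eb dominant seventh chord.
With the root (Eb) in the bass, the chord is in root position (figured bass 7).

Eb dominant seventh, root position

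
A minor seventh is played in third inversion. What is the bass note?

The seventh of A minor seventh (A–C–E–G) is G; that is the bass in third inversion.

G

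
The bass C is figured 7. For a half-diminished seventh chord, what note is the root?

The figures 7 mean the root of the chord is in the bass. If C is the root of a half-diminished seventh chord, the root is C (chord tones C–Eb–Gb–Bb).

C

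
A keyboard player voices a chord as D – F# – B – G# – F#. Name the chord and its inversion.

The distinct note names are D, F#, B, G#. Stacked in thirds they read G#–B–D–F#, which is a half-diminished seventh chord on G#.
With the fifth (D) in the bass, the chord is in second inversion (figured bass 4/3).

G# half-diminished seventh, second inversion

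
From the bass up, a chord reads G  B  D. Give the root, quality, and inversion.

G major, root position

Reducing to letter names: G, B, D. These stack in thirds as G–B–D — a G major triad.
The lowest note is G, the root of the chord, so this is root position (figured bass 5/3).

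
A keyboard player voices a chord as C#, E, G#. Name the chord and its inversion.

C# minor, root position

The pitch classes C#, E, G# arrange in thirds as C#–E–G#: a C# minor triad.
The lowest note is C#, the root of the chord, so this is root position (figured bass 5/3).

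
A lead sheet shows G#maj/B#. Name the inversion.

G#maj/B# means G# major with B# in the bass. B# is the third of G# major (G#–B#–D#), so this is first inversion.

first inversion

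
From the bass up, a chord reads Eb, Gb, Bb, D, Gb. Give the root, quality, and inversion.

The pitch classes Eb, Gb, Bb, D arrange in thirds as Eb–Gb–Bb–D: an Eb minor-major seventh chord.
The lowest note is Eb, the root of the chord, so this is root position (figured bass 7).

Eb minor-major seventh, root position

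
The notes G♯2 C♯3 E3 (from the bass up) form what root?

G#, C#, E are the tones of a C# minor triad (C#–E–G#), making C# the root.

C#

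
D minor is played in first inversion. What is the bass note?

F

D minor is D–F–A. First inversion places the third in the bass: F.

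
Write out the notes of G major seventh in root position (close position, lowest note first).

The chord tones are G–B–D–F#. With the root (G) lowest for root position: G, B, D, F#.

G, B, D, F#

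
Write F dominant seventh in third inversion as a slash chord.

F7/Eb

Third inversion of F dominant seventh has the seventh (Eb) in the bass. As a slash chord: F7/Eb.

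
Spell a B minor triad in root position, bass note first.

B minor is B–D–F#. Root position puts the root (B) in the bass, with the remaining tones above: B, D, F#.

B, D, F#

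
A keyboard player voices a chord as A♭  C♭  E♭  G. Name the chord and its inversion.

Ab minor-major seventh, root position

The pitch classes Ab, Cb, Eb, G arrange in thirds as Ab–Cb–Eb–G: an Ab minor-major seventh chord.
The lowest note is Ab, the root of the chord, so this is root position (figured bass 7).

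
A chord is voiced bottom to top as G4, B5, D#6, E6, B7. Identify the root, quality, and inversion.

E minor-major seventh, first inversion

The distinct note names are G, B, D#, E. Stacked in thirds they read E–G–B–D#, which is a minor-major seventh chord on E.
With the third (G) in the bass, the chord is in first inversion (figured bass 6/5).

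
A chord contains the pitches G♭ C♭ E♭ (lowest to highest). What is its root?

Cb

Reordering Gb, Cb, Eb into stacked thirds gives Cb–Eb–Gb; the bottom of that stack, Cb, is the root.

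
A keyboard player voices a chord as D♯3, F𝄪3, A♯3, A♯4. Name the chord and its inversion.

D# major, root position

The pitch classes D#, F##, A# arrange in thirds as D#–F##–A#: a D# major triad.
With the root (D#) in the bass, the chord is in root position (figured bass 5/3).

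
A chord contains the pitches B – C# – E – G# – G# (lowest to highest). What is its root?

C#

Reordering B, C#, E, G# into stacked thirds gives C#–E–G#–B; the bottom of that stack, C#, is the root.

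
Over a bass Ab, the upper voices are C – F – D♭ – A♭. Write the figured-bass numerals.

The notes Ab, C, F, Db stack in thirds as Db–F–Ab–C — a Db major seventh chord. The bass Ab is the fifth, so this is second inversion: figured 4/3.

4/3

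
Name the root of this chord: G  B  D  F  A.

Reordering G, B, D, F, A into stacked thirds gives G–B–D–F–A; the bottom of that stack, G, is the root.

G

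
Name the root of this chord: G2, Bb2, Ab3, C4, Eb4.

Ab

The distinct letter names are G, Bb, Ab, C, Eb. Arranged as a stack of thirds they read Ab–C–Eb–G–Bb, so Ab is the root (an Ab major ninth chord).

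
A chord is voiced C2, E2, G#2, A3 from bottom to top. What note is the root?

Reordering C, E, G#, A into stacked thirds gives A–C–E–G#; the bottom of that stack, A, is the root.

A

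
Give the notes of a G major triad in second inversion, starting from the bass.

Spelling G major: G–B–D. In second inversion the fifth is bass, giving D, G, B from the bottom.

D, G, B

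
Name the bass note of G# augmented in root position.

G#

G# augmented is G#–B#–D##. Root position places the root in the bass: G#.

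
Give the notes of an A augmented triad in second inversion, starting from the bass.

A augmented is A–C#–E#. Second inversion puts the fifth (E#) in the bass, with the remaining tones above: E#, A, C#.

E#, A, C#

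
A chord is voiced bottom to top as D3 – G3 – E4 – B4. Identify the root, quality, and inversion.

Reducing to letter names: D, G, E, B. These stack in thirds as E–G–B–D — an E minor seventh chord.
The lowest note is D, the seventh of the chord, so this is third inversion (figured bass 4/2).

E minor seventh, third inversion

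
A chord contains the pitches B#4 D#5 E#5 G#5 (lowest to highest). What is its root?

B#, D#, E#, G# are the tones of an E# minor seventh chord (E#–G#–B#–D#), making E# the root.

E#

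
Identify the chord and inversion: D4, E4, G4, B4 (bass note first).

The pitch classes D, E, G, B arrange in thirds as E–G–B–D: an E minor seventh chord.
D is the seventh of E minor seventh; seventh in the bass means third inversion (figured bass 4/2).

E minor seventh, third inversion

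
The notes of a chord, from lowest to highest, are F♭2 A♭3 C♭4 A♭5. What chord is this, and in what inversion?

Fb major, root position

Reducing to letter names: Fb, Ab, Cb. These stack in thirds as Fb–Ab–Cb — an Fb major triad.
Fb is the root of Fb major; root in the bass means root position (figured bass 5/3).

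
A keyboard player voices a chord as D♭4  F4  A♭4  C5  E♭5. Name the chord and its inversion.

Reducing to letter names: Db, F, Ab, C, Eb. These stack in thirds as Db–F–Ab–C–Eb — a Db major ninth chord.
With the root (Db) in the bass, the chord is in root position.

Db major ninth, root position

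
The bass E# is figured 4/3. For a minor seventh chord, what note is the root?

A#

The figures 4/3 mean the fifth of the chord is in the bass. If E# is the fifth of a minor seventh chord, the root is A# (chord tones A#–C#–E#–G#).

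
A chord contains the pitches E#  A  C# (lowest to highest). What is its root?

Reordering E#, A, C# into stacked thirds gives A–C#–E#; the bottom of that stack, A, is the root.

A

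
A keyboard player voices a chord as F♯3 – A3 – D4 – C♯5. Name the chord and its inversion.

The distinct note names are F#, A, D, C#. Stacked in thirds they read D–F#–A–C#, which is a major seventh chord on D.
F# is the third of D major seventh; third in the bass means first inversion (figured bass 6/5).

D major seventh, first inversion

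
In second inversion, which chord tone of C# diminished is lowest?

G

The fifth of C# diminished (C#–E–G) is G; that is the bass in second inversion.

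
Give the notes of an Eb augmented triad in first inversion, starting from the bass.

Spelling Eb augmented: Eb–G–B. In first inversion the third is bass, giving G, B, Eb from the bottom.

G, B, Eb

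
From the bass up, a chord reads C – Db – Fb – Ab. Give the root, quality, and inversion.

The pitch classes C, Db, Fb, Ab arrange in thirds as Db–Fb–Ab–C: a Db minor-major seventh chord.
C is the seventh of Db minor-major seventh; seventh in the bass means third inversion (figured bass 4/2).

Db minor-major seventh, third inversion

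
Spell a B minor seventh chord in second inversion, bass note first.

F#, A, B, D

The chord tones are B–D–F#–A. With the fifth (F#) lowest for second inversion: F#, A, B, D.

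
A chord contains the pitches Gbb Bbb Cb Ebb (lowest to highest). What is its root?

The distinct letter names are Gbb, Bbb, Cb, Ebb. Arranged as a stack of thirds they read Cb–Ebb–Gbb–Bbb, so Cb is the root (a Cb half-diminished seventh chord).

Cb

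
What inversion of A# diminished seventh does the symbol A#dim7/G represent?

third inversion

A#dim7/G means A# diminished seventh with G in the bass. G is the seventh of A# diminished seventh (A#–C#–E–G), so this is third inversion.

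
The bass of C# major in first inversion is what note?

E#

C# major is C#–E#–G#. First inversion places the third in the bass: E#.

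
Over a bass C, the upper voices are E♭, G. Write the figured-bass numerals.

The notes C, Eb, G stack in thirds as C–Eb–G — a C minor triad. The bass C is the root, so this is root position: figured 5/3.

5/3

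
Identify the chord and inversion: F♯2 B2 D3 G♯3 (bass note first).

G# half-diminished seventh, third inversion

The distinct note names are F#, B, D, G#. Stacked in thirds they read G#–B–D–F#, which is a half-diminished seventh chord on G#.
The lowest note is F#, the seventh of the chord, so this is third inversion (figured bass 4/2).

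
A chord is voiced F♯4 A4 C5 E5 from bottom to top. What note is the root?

Reordering F#, A, C, E into stacked thirds gives F#–A–C–E; the bottom of that stack, F#, is the root.

F#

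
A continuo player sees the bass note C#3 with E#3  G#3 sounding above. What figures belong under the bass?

The notes C#, E#, G# stack in thirds as C#–E#–G# — a C# major triad. The bass C# is the root, so this is root position: figured 5/3.

5/3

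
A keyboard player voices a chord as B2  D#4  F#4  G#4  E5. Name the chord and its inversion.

Reducing to letter names: B, D#, F#, G#, E. These stack in thirds as E–G#–B–D#–F# — an E major ninth chord.
The lowest note is B, the fifth of the chord, so this is second inversion.

E major ninth, second inversion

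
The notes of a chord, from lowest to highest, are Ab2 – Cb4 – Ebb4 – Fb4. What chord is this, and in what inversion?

The pitch classes Ab, Cb, Ebb, Fb arrange in thirds as Fb–Ab–Cb–Ebb: an Fb dominant seventh chord.
The lowest note is Ab, the third of the chord, so this is first inversion (figured bass 6/5).

Fb dominant seventh, first inversion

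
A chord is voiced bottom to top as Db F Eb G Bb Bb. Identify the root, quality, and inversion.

Reducing to letter names: Db, F, Eb, G, Bb. These stack in thirds as Eb–G–Bb–Db–F — an Eb dominant ninth chord.
The lowest note is Db, the seventh of the chord, so this is third inversion.

Eb dominant ninth, third inversion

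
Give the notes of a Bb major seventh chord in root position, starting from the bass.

The chord tones are Bb–D–F–A. With the root (Bb) lowest for root position: Bb, D, F, A.

Bb, D, F, A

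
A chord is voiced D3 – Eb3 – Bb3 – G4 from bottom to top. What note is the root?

Reordering D, Eb, Bb, G into stacked thirds gives Eb–G–Bb–D; the bottom of that stack, Eb, is the root.

Eb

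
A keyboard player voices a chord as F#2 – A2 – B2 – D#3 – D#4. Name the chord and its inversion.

The pitch classes F#, A, B, D# arrange in thirds as B–D#–F#–A: a B dominant seventh chord.
The lowest note is F#, the fifth of the chord, so this is second inversion (figured bass 4/3).

B dominant seventh, second inversion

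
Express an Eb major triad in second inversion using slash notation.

Second inversion of Eb major has the fifth (Bb) in the bass. As a slash chord: EbM/Bb.

EbM/Bb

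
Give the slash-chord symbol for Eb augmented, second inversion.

Ebaug/B

Second inversion of Eb augmented has the fifth (B) in the bass. As a slash chord: Ebaug/B.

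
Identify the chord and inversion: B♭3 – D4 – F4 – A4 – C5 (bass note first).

The distinct note names are Bb, D, F, A, C. Stacked in thirds they read Bb–D–F–A–C, which is a major ninth chord on Bb.
With the root (Bb) in the bass, the chord is in root position.

Bb major ninth, root position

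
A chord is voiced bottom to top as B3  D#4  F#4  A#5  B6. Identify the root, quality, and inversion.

B major seventh, root position

Reducing to letter names: B, D#, F#, A#. These stack in thirds as B–D#–F#–A# — a B major seventh chord.
The lowest note is B, the root of the chord, so this is root position (figured bass 7).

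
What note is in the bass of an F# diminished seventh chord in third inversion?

In third inversion the seventh is lowest. For F# diminished seventh (F#–A–C–Eb) that is Eb.

Eb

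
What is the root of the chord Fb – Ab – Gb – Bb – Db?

Fb, Ab, Gb, Bb, Db are the tones of a Gb dominant ninth chord (Gb–Bb–Db–Fb–Ab), making Gb the root.

Gb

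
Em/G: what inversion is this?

Em/G means E minor with G in the bass. G is the third of E minor (E–G–B), so this is first inversion.

first inversion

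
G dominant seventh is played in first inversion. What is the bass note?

The third of G dominant seventh (G–B–D–F) is B; that is the bass in first inversion.

B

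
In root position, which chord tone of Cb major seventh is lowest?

The root of Cb major seventh (Cb–Eb–Gb–Bb) is Cb; that is the bass in root position.

Cb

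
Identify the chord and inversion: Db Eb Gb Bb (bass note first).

Eb minor seventh, third inversion

The pitch classes Db, Eb, Gb, Bb arrange in thirds as Eb–Gb–Bb–Db: an Eb minor seventh chord.
The lowest note is Db, the seventh of the chord, so this is third inversion (figured bass 4/2).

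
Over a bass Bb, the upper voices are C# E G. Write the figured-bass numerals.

4/2

The notes Bb, C#, E, G stack in thirds as C#–E–G–Bb — a C# diminished seventh chord. The bass Bb is the seventh, so this is third inversion: figured 4/2.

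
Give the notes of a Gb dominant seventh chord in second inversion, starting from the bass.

Db, Fb, Gb, Bb

Gb dominant seventh is Gb–Bb–Db–Fb. Second inversion puts the fifth (Db) in the bass, with the remaining tones above: Db, Fb, Gb, Bb.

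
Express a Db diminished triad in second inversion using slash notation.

Dbdim/Abb

Second inversion of Db diminished has the fifth (Abb) in the bass. As a slash chord: Dbdim/Abb.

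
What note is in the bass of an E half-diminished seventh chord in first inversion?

In first inversion the third is lowest. For E half-diminished seventh (E–G–Bb–D) that is G.

G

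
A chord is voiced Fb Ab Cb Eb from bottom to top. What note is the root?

Fb

Fb, Ab, Cb, Eb are the tones of an Fb major seventh chord (Fb–Ab–Cb–Eb), making Fb the root.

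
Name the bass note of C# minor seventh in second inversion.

G#

C# minor seventh is C#–E–G#–B. Second inversion places the fifth in the bass: G#.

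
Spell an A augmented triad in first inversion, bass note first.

A augmented is A–C#–E#. First inversion puts the third (C#) in the bass, with the remaining tones above: C#, E#, A.

C#, E#, A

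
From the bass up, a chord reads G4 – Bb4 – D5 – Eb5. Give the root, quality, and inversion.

Eb major seventh, first inversion

The pitch classes G, Bb, D, Eb arrange in thirds as Eb–G–Bb–D: an Eb major seventh chord.
G is the third of Eb major seventh; third in the bass means first inversion (figured bass 6/5).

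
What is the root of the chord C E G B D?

C

Reordering C, E, G, B, D into stacked thirds gives C–E–G–B–D; the bottom of that stack, C, is the root.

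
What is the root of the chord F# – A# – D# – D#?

D#

Reordering F#, A#, D# into stacked thirds gives D#–F#–A#; the bottom of that stack, D#, is the root.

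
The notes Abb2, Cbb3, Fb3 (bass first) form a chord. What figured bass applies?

The notes Abb, Cbb, Fb stack in thirds as Fb–Abb–Cbb — an Fb diminished triad. The bass Abb is the third, so this is first inversion: figured 6.

6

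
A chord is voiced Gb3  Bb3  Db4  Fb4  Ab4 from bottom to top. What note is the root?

Gb

The distinct letter names are Gb, Bb, Db, Fb, Ab. Arranged as a stack of thirds they read Gb–Bb–Db–Fb–Ab, so Gb is the root (a Gb dominant ninth chord).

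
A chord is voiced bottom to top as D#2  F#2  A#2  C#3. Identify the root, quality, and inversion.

D# minor seventh, root position

The pitch classes D#, F#, A#, C# arrange in thirds as D#–F#–A#–C#: a D# minor seventh chord.
With the root (D#) in the bass, the chord is in root position (figured bass 7).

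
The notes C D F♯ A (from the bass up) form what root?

C, D, F#, A are the tones of a D dominant seventh chord (D–F#–A–C), making D the root.

D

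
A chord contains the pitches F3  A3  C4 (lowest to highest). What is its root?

F

Reordering F, A, C into stacked thirds gives F–A–C; the bottom of that stack, F, is the root.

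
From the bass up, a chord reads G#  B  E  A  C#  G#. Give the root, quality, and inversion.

The distinct note names are G#, B, E, A, C#. Stacked in thirds they read A–C#–E–G#–B, which is a major ninth chord on A.
G# is the seventh of A major ninth; seventh in the bass means third inversion.

A major ninth, third inversion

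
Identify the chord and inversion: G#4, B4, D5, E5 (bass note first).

E dominant seventh, first inversion

The distinct note names are G#, B, D, E. Stacked in thirds they read E–G#–B–D, which is a dominant seventh chord on E.
With the third (G#) in the bass, the chord is in first inversion (figured bass 6/5).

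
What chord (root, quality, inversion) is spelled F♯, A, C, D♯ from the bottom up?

D# diminished seventh, first inversion

The distinct note names are F#, A, C, D#. Stacked in thirds they read D#–F#–A–C, which is a diminished seventh chord on D#.
The lowest note is F#, the third of the chord, so this is first inversion (figured bass 6/5).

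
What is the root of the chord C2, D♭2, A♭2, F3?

Db

The distinct letter names are C, Db, Ab, F. Arranged as a stack of thirds they read Db–F–Ab–C, so Db is the root (a Db major seventh chord).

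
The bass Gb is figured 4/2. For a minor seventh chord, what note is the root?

Ab

The figures 4/2 mean the seventh of the chord is in the bass. If Gb is the seventh of a minor seventh chord, the root is Ab (chord tones Ab–Cb–Eb–Gb).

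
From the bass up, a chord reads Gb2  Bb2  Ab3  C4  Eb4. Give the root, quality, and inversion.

Ab dominant ninth, third inversion

The pitch classes Gb, Bb, Ab, C, Eb arrange in thirds as Ab–C–Eb–Gb–Bb: an Ab dominant ninth chord.
Gb is the seventh of Ab dominant ninth; seventh in the bass means third inversion.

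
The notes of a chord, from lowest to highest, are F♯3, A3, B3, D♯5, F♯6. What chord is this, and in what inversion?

The distinct note names are F#, A, B, D#. Stacked in thirds they read B–D#–F#–A, which is a dominant seventh chord on B.
The lowest note is F#, the fifth of the chord, so this is second inversion (figured bass 4/3).

B dominant seventh, second inversion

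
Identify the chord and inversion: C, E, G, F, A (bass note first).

F major ninth, second inversion

The distinct note names are C, E, G, F, A. Stacked in thirds they read F–A–C–E–G, which is a major ninth chord on F.
With the fifth (C) in the bass, the chord is in second inversion.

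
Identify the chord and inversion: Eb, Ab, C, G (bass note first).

Ab major seventh, second inversion

Reducing to letter names: Eb, Ab, C, G. These stack in thirds as Ab–C–Eb–G — an Ab major seventh chord.
Eb is the fifth of Ab major seventh; fifth in the bass means second inversion (figured bass 4/3).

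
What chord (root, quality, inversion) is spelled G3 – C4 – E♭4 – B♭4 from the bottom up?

C minor seventh, second inversion

The distinct note names are G, C, Eb, Bb. Stacked in thirds they read C–Eb–G–Bb, which is a minor seventh chord on C.
G is the fifth of C minor seventh; fifth in the bass means second inversion (figured bass 4/3).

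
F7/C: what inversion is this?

second inversion

F7/C means F dominant seventh with C in the bass. C is the fifth of F dominant seventh (F–A–C–Eb), so this is second inversion.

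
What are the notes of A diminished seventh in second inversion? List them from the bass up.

The chord tones are A–C–Eb–Gb. With the fifth (Eb) lowest for second inversion: Eb, Gb, A, C.

Eb, Gb, A, C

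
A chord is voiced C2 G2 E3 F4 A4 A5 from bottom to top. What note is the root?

F

C, G, E, F, A are the tones of an F major ninth chord (F–A–C–E–G), making F the root.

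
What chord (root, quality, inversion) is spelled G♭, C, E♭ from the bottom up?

C diminished, second inversion

The pitch classes Gb, C, Eb arrange in thirds as C–Eb–Gb: a C diminished triad.
Gb is the fifth of C diminished; fifth in the bass means second inversion (figured bass 6/4).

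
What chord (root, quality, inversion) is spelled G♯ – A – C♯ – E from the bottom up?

The distinct note names are G#, A, C#, E. Stacked in thirds they read A–C#–E–G#, which is a major seventh chord on A.
The lowest note is G#, the seventh of the chord, so this is third inversion (figured bass 4/2).

A major seventh, third inversion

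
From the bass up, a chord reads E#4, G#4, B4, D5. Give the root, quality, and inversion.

E# diminished seventh, root position

Reducing to letter names: E#, G#, B, D. These stack in thirds as E#–G#–B–D — an E# diminished seventh chord.
The lowest note is E#, the root of the chord, so this is root position (figured bass 7).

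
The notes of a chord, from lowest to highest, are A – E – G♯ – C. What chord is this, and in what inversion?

The distinct note names are A, E, G#, C. Stacked in thirds they read A–C–E–G#, which is a minor-major seventh chord on A.
The lowest note is A, the root of the chord, so this is root position (figured bass 7).

A minor-major seventh, root position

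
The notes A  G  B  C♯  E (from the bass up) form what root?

The distinct letter names are A, G, B, C#, E. Arranged as a stack of thirds they read A–C#–E–G–B, so A is the root (an A dominant ninth chord).

A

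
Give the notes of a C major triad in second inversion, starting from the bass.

G, C, E

Spelling C major: C–E–G. In second inversion the fifth is bass, giving G, C, E from the bottom.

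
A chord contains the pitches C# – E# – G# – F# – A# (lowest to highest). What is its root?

F#

The distinct letter names are C#, E#, G#, F#, A#. Arranged as a stack of thirds they read F#–A#–C#–E#–G#, so F# is the root (an F# major ninth chord).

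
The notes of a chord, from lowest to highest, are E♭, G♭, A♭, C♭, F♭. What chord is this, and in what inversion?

The pitch classes Eb, Gb, Ab, Cb, Fb arrange in thirds as Fb–Ab–Cb–Eb–Gb: an Fb major ninth chord.
With the seventh (Eb) in the bass, the chord is in third inversion.

Fb major ninth, third inversion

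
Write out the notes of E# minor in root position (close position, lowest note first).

E#, G#, B#

E# minor is E#–G#–B#. Root position puts the root (E#) in the bass, with the remaining tones above: E#, G#, B#.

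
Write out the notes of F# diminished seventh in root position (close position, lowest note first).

The chord tones are F#–A–C–Eb. With the root (F#) lowest for root position: F#, A, C, Eb.

F#, A, C, Eb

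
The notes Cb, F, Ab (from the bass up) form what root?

F

Cb, F, Ab are the tones of an F diminished triad (F–Ab–Cb), making F the root.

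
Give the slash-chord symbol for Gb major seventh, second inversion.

Second inversion of Gb major seventh has the fifth (Db) in the bass. As a slash chord: Gbmaj7/Db.

Gbmaj7/Db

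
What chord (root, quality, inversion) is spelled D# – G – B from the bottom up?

G augmented, second inversion

The distinct note names are D#, G, B. Stacked in thirds they read G–B–D#, which is an augmented triad on G.
With the fifth (D#) in the bass, the chord is in second inversion (figured bass 6/4).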